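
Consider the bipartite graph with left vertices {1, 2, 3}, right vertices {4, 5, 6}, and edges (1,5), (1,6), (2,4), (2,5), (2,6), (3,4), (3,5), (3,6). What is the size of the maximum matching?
3 (matching: (1,6), (2,5), (3,4); upper bound min(|L|,|R|) = min(3,3) = 3)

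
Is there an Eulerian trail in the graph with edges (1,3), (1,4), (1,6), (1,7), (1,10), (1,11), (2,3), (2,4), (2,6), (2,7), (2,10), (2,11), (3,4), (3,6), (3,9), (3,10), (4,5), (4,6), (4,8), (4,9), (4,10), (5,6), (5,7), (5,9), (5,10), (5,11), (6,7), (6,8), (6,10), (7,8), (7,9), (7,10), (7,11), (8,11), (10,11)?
Yes — and in fact it has an Eulerian circuit (the graph is connected and all 11 vertices have even degree)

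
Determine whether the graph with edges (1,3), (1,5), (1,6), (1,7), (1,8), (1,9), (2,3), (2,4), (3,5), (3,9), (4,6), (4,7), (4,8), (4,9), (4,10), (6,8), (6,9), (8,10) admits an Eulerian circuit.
Yes (the graph is connected and all 10 vertices have even degree)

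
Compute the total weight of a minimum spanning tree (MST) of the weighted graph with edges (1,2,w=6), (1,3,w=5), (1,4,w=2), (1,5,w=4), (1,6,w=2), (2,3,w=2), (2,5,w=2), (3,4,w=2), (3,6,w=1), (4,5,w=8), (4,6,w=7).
9 (MST edges: (1,4,w=2), (1,6,w=2), (2,3,w=2), (2,5,w=2), (3,6,w=1); sum of weights 2 + 2 + 2 + 2 + 1 = 9)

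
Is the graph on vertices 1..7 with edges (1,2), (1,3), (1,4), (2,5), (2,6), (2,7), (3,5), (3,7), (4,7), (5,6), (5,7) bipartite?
No (odd cycle of length 5: 7 -> 4 -> 1 -> 2 -> 5 -> 7)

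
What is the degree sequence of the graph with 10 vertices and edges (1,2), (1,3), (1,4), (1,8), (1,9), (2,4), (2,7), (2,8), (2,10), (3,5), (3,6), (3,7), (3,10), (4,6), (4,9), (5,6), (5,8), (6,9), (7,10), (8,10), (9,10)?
[5, 5, 5, 5, 4, 4, 4, 4, 3, 3] (degrees: deg(1)=5, deg(2)=5, deg(3)=5, deg(4)=4, deg(5)=3, deg(6)=4, deg(7)=3, deg(8)=4, deg(9)=4, deg(10)=5)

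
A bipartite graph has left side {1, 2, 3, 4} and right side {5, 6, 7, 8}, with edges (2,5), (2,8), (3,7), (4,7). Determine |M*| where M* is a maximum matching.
2 (matching: (2,8), (3,7); upper bound min(|L|,|R|) = min(4,4) = 4)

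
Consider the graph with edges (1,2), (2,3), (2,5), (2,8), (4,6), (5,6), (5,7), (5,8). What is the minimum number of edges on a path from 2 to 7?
2 (path: 2 -> 5 -> 7, 2 edges)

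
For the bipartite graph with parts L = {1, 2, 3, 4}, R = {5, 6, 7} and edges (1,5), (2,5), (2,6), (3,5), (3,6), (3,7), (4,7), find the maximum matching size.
3 (matching: (1,5), (2,6), (3,7); upper bound min(|L|,|R|) = min(4,3) = 3)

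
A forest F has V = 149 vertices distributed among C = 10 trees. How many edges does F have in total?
139 (Each of the 10 component trees on V_i vertices has V_i - 1 edges; summing gives V - C = 149 - 10 = 139)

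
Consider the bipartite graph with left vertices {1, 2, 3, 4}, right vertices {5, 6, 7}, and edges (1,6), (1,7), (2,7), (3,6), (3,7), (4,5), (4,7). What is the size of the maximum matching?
3 (matching: (1,7), (3,6), (4,5); upper bound min(|L|,|R|) = min(4,3) = 3)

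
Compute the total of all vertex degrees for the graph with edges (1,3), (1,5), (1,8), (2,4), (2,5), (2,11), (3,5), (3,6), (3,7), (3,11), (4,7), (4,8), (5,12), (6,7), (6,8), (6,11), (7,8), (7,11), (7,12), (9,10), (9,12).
42 (handshake: sum of degrees = 2|E| = 2 x 21 = 42)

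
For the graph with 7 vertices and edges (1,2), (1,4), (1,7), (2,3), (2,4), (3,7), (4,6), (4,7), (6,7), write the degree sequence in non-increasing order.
[4, 4, 3, 3, 2, 2, 0] (degrees: deg(1)=3, deg(2)=3, deg(3)=2, deg(4)=4, deg(5)=0, deg(6)=2, deg(7)=4)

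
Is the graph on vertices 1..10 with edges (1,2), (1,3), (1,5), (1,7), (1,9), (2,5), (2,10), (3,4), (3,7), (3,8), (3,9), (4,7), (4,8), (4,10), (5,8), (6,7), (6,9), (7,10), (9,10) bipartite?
No (odd cycle of length 3: 5 -> 1 -> 2 -> 5)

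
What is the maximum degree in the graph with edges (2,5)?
1 (attained at vertices 2, 5)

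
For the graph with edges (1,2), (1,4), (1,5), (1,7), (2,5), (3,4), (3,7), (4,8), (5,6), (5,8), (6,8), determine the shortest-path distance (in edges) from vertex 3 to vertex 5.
3 (path: 3 -> 4 -> 8 -> 5, 3 edges)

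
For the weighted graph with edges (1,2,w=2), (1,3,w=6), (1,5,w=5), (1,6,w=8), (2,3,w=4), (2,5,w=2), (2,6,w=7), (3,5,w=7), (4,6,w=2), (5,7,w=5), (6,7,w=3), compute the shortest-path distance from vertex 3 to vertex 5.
6 (path: 3 -> 2 -> 5; weights 4 + 2 = 6)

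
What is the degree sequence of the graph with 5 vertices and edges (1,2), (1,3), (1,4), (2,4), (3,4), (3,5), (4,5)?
[4, 3, 3, 2, 2] (degrees: deg(1)=3, deg(2)=2, deg(3)=3, deg(4)=4, deg(5)=2)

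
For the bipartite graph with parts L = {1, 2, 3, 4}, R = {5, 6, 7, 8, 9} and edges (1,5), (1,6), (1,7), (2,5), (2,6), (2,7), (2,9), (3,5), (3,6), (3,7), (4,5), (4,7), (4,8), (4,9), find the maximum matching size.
4 (matching: (1,7), (2,9), (3,6), (4,8); upper bound min(|L|,|R|) = min(4,5) = 4)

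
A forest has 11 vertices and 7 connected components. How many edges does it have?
4 (Each of the 7 component trees on V_i vertices has V_i - 1 edges; summing gives V - C = 11 - 7 = 4)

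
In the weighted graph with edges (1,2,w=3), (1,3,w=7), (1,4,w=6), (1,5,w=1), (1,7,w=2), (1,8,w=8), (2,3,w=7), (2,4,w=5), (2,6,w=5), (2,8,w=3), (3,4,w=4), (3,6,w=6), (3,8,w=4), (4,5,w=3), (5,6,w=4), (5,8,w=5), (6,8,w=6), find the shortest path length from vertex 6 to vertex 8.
6 (path: 6 -> 8; weights 6 = 6)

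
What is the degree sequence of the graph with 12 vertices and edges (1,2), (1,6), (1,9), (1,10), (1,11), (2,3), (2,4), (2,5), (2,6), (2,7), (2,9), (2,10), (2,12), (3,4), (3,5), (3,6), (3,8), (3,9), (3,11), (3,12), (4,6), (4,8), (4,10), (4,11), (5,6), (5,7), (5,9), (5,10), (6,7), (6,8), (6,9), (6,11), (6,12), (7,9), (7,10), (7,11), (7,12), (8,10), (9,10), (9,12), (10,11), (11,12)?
[10, 9, 8, 8, 8, 7, 7, 6, 6, 6, 5, 4] (degrees: deg(1)=5, deg(2)=9, deg(3)=8, deg(4)=6, deg(5)=6, deg(6)=10, deg(7)=7, deg(8)=4, deg(9)=8, deg(10)=8, deg(11)=7, deg(12)=6)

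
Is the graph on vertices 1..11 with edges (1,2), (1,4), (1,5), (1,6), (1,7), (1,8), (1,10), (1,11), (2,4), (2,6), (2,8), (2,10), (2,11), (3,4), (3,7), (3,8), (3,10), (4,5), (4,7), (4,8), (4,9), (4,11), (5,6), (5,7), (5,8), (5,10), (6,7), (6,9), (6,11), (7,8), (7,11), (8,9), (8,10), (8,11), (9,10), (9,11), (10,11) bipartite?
No (odd cycle of length 3: 11 -> 1 -> 7 -> 11)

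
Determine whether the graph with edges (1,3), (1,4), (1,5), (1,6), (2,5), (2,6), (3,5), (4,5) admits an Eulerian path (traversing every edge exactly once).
Yes — and in fact it has an Eulerian circuit (the graph is connected and all 6 vertices have even degree)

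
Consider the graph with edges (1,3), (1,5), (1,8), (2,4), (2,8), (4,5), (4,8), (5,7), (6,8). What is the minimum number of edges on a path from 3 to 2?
3 (path: 3 -> 1 -> 8 -> 2, 3 edges)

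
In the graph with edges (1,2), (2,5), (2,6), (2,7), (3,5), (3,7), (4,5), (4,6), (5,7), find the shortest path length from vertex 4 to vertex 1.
3 (path: 4 -> 5 -> 2 -> 1, 3 edges)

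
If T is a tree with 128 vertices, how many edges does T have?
127 (A tree on V vertices has V - 1 edges, so 128 - 1 = 127)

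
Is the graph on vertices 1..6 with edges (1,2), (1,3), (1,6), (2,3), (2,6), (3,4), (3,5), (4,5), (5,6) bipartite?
No (odd cycle of length 3: 2 -> 1 -> 3 -> 2)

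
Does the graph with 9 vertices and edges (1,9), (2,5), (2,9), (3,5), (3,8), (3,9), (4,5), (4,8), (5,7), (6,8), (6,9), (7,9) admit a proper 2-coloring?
Yes. Partition: {1, 2, 3, 4, 6, 7}, {5, 8, 9}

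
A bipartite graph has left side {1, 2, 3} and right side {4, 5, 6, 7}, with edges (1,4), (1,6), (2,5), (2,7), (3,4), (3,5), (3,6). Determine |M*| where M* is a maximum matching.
3 (matching: (1,6), (2,7), (3,5); upper bound min(|L|,|R|) = min(3,4) = 3)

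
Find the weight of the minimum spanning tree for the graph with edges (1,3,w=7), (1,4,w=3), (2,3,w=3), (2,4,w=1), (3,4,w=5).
7 (MST edges: (1,4,w=3), (2,3,w=3), (2,4,w=1); sum of weights 3 + 3 + 1 = 7)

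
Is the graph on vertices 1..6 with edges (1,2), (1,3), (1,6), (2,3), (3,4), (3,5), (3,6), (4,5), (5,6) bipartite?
No (odd cycle of length 3: 2 -> 1 -> 3 -> 2)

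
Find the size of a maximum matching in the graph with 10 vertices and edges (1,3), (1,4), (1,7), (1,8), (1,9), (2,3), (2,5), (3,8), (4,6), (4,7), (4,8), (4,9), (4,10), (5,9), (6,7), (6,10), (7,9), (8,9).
5 (matching: (1,9), (2,5), (3,8), (4,10), (6,7); upper bound floor(n/2) = floor(10/2) = 5)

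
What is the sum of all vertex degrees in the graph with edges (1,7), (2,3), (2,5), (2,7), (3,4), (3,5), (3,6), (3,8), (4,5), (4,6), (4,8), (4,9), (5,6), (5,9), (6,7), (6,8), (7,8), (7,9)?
36 (handshake: sum of degrees = 2|E| = 2 x 18 = 36)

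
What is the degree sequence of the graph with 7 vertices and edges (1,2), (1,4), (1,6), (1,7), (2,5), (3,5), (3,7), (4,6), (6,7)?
[4, 3, 3, 2, 2, 2, 2] (degrees: deg(1)=4, deg(2)=2, deg(3)=2, deg(4)=2, deg(5)=2, deg(6)=3, deg(7)=3)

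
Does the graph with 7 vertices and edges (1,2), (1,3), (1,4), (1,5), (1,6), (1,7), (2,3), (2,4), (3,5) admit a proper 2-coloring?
No (odd cycle of length 3: 5 -> 1 -> 3 -> 5)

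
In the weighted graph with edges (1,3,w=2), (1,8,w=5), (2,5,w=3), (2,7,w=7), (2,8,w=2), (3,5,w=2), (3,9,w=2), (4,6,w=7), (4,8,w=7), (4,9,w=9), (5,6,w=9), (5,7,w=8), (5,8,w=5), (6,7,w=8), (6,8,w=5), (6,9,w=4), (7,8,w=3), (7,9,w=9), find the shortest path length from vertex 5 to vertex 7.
8 (path: 5 -> 7; weights 8 = 8)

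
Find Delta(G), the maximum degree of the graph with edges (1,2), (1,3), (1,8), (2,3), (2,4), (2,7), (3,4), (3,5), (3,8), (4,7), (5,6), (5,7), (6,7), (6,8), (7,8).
5 (attained at vertices 3, 7)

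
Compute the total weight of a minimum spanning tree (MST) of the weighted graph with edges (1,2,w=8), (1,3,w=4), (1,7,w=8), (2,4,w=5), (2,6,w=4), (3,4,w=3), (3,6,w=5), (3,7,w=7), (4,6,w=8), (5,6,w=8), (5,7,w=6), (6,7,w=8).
29 (MST edges: (1,3,w=4), (2,4,w=5), (2,6,w=4), (3,4,w=3), (3,7,w=7), (5,7,w=6); sum of weights 4 + 5 + 4 + 3 + 7 + 6 = 29)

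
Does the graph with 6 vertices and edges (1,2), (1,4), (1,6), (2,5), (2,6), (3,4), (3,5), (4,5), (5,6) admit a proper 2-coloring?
No (odd cycle of length 3: 2 -> 1 -> 6 -> 2)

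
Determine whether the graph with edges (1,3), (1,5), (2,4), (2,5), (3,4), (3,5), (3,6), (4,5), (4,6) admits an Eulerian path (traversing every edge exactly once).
Yes — and in fact it has an Eulerian circuit (the graph is connected and all 6 vertices have even degree)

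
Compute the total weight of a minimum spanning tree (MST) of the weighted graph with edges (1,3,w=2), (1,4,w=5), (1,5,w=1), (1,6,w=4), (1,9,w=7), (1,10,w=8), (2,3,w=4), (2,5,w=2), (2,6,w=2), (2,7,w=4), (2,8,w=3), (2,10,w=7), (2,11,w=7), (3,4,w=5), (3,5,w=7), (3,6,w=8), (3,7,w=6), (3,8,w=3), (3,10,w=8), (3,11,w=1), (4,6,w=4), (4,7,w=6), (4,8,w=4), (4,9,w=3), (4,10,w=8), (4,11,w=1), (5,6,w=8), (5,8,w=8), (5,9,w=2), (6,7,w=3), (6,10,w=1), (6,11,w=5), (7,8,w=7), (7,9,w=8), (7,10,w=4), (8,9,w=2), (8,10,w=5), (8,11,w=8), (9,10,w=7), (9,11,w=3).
17 (MST edges: (1,3,w=2), (1,5,w=1), (2,5,w=2), (2,6,w=2), (3,11,w=1), (4,11,w=1), (5,9,w=2), (6,7,w=3), (6,10,w=1), (8,9,w=2); sum of weights 2 + 1 + 2 + 2 + 1 + 1 + 2 + 3 + 1 + 2 = 17)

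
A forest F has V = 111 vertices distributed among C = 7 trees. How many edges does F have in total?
104 (Each of the 7 component trees on V_i vertices has V_i - 1 edges; summing gives V - C = 111 - 7 = 104)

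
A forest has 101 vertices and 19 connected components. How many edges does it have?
82 (Each of the 19 component trees on V_i vertices has V_i - 1 edges; summing gives V - C = 101 - 19 = 82)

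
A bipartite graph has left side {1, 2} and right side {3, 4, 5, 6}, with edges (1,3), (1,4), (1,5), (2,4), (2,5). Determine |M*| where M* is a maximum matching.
2 (matching: (1,5), (2,4); upper bound min(|L|,|R|) = min(2,4) = 2)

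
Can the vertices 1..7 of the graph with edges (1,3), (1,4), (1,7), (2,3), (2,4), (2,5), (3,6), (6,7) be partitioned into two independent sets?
Yes. Partition: {1, 2, 6}, {3, 4, 5, 7}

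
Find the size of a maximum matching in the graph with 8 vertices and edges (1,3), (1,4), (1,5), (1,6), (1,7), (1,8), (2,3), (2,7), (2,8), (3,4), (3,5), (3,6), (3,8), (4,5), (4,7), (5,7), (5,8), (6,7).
4 (matching: (1,4), (2,8), (3,6), (5,7); upper bound floor(n/2) = floor(8/2) = 4)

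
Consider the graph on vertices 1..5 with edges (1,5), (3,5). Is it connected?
No, it has 3 components: {1, 3, 5}, {2}, {4}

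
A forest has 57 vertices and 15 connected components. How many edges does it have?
42 (Each of the 15 component trees on V_i vertices has V_i - 1 edges; summing gives V - C = 57 - 15 = 42)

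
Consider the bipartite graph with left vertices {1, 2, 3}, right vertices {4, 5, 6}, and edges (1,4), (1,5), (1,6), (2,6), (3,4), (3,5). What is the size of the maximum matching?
3 (matching: (1,4), (2,6), (3,5); upper bound min(|L|,|R|) = min(3,3) = 3)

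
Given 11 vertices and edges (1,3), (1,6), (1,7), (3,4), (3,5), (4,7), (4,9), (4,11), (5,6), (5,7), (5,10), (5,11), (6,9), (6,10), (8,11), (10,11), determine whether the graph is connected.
No, it has 2 components: {1, 3, 4, 5, 6, 7, 8, 9, 10, 11}, {2}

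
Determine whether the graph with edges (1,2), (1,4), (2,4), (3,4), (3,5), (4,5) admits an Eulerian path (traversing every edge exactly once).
Yes — and in fact it has an Eulerian circuit (the graph is connected and all 5 vertices have even degree)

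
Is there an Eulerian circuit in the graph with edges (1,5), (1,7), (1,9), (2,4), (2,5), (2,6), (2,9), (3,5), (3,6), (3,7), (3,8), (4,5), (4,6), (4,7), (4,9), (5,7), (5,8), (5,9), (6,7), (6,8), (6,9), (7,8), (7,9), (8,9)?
No (6 vertices have odd degree: {1, 4, 5, 7, 8, 9}; Eulerian circuit requires 0)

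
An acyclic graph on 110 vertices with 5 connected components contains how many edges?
105 (Each of the 5 component trees on V_i vertices has V_i - 1 edges; summing gives V - C = 110 - 5 = 105)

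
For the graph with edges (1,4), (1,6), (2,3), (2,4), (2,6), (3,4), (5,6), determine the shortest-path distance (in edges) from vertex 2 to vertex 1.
2 (path: 2 -> 6 -> 1, 2 edges)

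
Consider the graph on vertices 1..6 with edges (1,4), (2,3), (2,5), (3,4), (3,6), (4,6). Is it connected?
Yes (BFS from 1 visits [1, 4, 3, 6, 2, 5] — all 6 vertices reached)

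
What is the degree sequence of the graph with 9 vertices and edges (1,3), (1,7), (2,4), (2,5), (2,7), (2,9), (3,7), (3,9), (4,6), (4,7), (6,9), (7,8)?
[5, 4, 3, 3, 3, 2, 2, 1, 1] (degrees: deg(1)=2, deg(2)=4, deg(3)=3, deg(4)=3, deg(5)=1, deg(6)=2, deg(7)=5, deg(8)=1, deg(9)=3)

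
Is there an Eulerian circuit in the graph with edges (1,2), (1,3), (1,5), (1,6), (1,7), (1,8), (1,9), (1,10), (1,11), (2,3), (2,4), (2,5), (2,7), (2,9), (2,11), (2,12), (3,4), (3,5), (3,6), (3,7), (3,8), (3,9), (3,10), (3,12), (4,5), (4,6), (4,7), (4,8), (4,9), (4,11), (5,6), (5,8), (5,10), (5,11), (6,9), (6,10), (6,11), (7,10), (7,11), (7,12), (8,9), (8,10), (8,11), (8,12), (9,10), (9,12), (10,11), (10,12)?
No (4 vertices have odd degree: {1, 6, 7, 10}; Eulerian circuit requires 0)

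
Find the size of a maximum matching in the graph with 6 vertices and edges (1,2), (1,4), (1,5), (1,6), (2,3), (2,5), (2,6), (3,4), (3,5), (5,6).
3 (matching: (1,6), (2,5), (3,4); upper bound floor(n/2) = floor(6/2) = 3)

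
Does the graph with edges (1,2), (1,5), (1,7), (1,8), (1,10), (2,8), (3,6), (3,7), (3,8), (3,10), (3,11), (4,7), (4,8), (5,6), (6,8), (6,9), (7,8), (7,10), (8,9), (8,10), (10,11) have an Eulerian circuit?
No (4 vertices have odd degree: {1, 3, 7, 10}; Eulerian circuit requires 0)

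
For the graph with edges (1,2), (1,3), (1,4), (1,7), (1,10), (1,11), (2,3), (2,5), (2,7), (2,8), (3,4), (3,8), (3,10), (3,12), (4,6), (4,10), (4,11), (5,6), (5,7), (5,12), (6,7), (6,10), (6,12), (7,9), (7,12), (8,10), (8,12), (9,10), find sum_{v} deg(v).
56 (handshake: sum of degrees = 2|E| = 2 x 28 = 56)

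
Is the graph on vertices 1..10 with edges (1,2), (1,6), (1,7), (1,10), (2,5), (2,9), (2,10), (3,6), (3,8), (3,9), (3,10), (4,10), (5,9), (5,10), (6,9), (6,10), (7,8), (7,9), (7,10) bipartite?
No (odd cycle of length 3: 6 -> 1 -> 10 -> 6)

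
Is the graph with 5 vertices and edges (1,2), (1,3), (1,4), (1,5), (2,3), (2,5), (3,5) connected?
Yes (BFS from 1 visits [1, 2, 3, 4, 5] — all 5 vertices reached)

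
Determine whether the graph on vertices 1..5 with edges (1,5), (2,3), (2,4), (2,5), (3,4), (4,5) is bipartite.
No (odd cycle of length 3: 4 -> 5 -> 2 -> 4)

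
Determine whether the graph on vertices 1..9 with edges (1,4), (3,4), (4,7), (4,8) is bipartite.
Yes. Partition: {1, 2, 3, 5, 6, 7, 8, 9}, {4}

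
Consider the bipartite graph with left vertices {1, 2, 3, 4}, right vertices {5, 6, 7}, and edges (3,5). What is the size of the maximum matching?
1 (matching: (3,5); upper bound min(|L|,|R|) = min(4,3) = 3)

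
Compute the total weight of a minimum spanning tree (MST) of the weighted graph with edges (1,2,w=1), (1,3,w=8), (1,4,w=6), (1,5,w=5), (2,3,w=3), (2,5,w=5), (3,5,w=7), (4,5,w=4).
13 (MST edges: (1,2,w=1), (1,5,w=5), (2,3,w=3), (4,5,w=4); sum of weights 1 + 5 + 3 + 4 = 13)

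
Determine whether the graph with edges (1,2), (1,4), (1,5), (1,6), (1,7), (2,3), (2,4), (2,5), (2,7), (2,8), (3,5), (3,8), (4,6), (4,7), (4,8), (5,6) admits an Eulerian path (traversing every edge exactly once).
No (6 vertices have odd degree: {1, 3, 4, 6, 7, 8}; Eulerian path requires 0 or 2)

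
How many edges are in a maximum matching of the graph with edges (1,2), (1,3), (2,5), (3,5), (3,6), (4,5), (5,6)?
3 (matching: (1,2), (3,6), (4,5); upper bound floor(n/2) = floor(6/2) = 3)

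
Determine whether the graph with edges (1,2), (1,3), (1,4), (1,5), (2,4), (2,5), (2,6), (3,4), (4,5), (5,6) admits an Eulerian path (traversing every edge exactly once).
Yes — and in fact it has an Eulerian circuit (the graph is connected and all 6 vertices have even degree)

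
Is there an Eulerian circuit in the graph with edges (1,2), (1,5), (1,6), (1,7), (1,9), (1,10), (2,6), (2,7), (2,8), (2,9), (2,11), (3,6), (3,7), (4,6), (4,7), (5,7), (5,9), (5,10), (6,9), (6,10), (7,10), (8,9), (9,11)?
Yes (the graph is connected and all 11 vertices have even degree)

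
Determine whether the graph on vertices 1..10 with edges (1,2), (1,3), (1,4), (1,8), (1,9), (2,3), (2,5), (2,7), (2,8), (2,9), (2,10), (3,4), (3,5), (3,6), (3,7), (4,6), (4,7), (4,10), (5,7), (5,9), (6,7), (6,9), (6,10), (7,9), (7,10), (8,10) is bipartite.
No (odd cycle of length 3: 4 -> 1 -> 3 -> 4)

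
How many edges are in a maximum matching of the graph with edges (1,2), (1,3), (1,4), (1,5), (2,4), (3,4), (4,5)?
2 (matching: (1,3), (4,5); upper bound floor(n/2) = floor(5/2) = 2)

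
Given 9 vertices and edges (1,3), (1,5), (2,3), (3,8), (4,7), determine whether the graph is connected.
No, it has 4 components: {1, 2, 3, 5, 8}, {4, 7}, {6}, {9}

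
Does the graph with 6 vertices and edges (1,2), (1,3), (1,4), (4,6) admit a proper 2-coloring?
Yes. Partition: {1, 5, 6}, {2, 3, 4}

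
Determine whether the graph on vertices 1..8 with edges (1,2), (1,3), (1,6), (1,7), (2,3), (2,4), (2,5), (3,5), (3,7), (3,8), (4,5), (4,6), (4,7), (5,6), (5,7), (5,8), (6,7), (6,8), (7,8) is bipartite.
No (odd cycle of length 3: 2 -> 1 -> 3 -> 2)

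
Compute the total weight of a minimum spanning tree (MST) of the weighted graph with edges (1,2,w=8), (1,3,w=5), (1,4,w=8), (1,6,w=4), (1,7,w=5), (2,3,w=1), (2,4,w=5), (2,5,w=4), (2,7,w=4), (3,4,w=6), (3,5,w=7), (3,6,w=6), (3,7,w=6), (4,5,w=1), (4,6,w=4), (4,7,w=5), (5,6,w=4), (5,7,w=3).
17 (MST edges: (1,6,w=4), (2,3,w=1), (2,7,w=4), (4,5,w=1), (4,6,w=4), (5,7,w=3); sum of weights 4 + 1 + 4 + 1 + 4 + 3 = 17)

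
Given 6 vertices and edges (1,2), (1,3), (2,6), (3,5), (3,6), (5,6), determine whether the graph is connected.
No, it has 2 components: {1, 2, 3, 5, 6}, {4}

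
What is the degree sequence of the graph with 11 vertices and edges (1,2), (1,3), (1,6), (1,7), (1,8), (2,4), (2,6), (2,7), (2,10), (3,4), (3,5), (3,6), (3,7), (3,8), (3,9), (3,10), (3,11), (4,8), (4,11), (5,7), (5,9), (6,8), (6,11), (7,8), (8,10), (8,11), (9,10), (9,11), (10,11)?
[9, 7, 6, 5, 5, 5, 5, 5, 4, 4, 3] (degrees: deg(1)=5, deg(2)=5, deg(3)=9, deg(4)=4, deg(5)=3, deg(6)=5, deg(7)=5, deg(8)=7, deg(9)=4, deg(10)=5, deg(11)=6)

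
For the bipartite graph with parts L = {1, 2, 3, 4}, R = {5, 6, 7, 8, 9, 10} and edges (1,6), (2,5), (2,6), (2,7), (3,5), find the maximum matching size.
3 (matching: (1,6), (2,7), (3,5); upper bound min(|L|,|R|) = min(4,6) = 4)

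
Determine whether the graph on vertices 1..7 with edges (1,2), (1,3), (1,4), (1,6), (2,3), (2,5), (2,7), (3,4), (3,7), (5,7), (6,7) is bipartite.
No (odd cycle of length 3: 2 -> 1 -> 3 -> 2)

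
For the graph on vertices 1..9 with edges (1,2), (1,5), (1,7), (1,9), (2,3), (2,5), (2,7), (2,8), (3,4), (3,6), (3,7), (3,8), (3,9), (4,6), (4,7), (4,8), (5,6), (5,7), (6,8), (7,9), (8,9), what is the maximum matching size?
4 (matching: (1,9), (2,5), (4,7), (6,8); upper bound floor(n/2) = floor(9/2) = 4)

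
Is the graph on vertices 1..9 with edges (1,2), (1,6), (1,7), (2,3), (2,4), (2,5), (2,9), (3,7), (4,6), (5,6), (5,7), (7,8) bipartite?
Yes. Partition: {1, 3, 4, 5, 8, 9}, {2, 6, 7}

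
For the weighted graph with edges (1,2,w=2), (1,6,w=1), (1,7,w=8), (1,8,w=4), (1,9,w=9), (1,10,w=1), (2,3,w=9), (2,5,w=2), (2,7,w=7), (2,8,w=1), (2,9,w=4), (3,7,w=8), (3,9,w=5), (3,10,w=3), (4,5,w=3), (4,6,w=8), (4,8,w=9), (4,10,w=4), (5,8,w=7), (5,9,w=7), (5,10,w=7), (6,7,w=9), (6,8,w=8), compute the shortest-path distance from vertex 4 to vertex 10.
4 (path: 4 -> 10; weights 4 = 4)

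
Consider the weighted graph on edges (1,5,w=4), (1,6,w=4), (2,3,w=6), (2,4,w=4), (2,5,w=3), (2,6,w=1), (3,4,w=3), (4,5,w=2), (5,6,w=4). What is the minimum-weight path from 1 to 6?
4 (path: 1 -> 6; weights 4 = 4)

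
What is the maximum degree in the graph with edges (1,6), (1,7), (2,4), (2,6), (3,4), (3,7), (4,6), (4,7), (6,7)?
4 (attained at vertices 4, 6, 7)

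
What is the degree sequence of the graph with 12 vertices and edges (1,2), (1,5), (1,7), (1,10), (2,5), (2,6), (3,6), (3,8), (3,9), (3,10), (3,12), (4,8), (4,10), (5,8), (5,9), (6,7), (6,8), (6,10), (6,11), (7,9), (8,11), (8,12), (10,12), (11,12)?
[6, 6, 5, 5, 4, 4, 4, 3, 3, 3, 3, 2] (degrees: deg(1)=4, deg(2)=3, deg(3)=5, deg(4)=2, deg(5)=4, deg(6)=6, deg(7)=3, deg(8)=6, deg(9)=3, deg(10)=5, deg(11)=3, deg(12)=4)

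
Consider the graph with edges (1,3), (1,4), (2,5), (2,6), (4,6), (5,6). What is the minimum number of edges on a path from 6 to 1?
2 (path: 6 -> 4 -> 1, 2 edges)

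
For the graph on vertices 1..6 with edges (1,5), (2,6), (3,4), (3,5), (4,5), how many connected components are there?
2 (components: {1, 3, 4, 5}, {2, 6})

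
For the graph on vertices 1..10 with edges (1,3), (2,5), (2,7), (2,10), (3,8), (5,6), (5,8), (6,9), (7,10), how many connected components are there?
2 (components: {1, 2, 3, 5, 6, 7, 8, 9, 10}, {4})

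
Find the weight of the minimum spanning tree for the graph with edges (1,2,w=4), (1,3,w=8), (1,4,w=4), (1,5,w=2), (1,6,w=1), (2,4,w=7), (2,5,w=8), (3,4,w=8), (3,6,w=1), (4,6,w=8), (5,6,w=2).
12 (MST edges: (1,2,w=4), (1,4,w=4), (1,5,w=2), (1,6,w=1), (3,6,w=1); sum of weights 4 + 4 + 2 + 1 + 1 = 12)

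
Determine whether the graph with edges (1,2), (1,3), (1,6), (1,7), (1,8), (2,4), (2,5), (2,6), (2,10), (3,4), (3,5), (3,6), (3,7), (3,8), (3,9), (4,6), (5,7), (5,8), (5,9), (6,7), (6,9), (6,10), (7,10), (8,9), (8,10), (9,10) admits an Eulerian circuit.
No (10 vertices have odd degree: {1, 2, 3, 4, 5, 6, 7, 8, 9, 10}; Eulerian circuit requires 0)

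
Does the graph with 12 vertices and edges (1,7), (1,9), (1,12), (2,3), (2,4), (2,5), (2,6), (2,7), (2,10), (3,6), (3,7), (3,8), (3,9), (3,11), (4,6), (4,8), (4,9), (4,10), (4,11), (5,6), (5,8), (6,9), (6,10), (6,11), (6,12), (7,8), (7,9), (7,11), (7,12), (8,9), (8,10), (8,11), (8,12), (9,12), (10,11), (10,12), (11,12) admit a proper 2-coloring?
No (odd cycle of length 3: 9 -> 1 -> 7 -> 9)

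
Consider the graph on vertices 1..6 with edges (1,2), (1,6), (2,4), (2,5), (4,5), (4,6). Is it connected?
No, it has 2 components: {1, 2, 4, 5, 6}, {3}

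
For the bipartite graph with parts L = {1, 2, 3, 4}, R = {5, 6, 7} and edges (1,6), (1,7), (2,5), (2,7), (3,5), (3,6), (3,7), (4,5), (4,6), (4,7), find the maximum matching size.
3 (matching: (1,7), (2,5), (3,6); upper bound min(|L|,|R|) = min(4,3) = 3)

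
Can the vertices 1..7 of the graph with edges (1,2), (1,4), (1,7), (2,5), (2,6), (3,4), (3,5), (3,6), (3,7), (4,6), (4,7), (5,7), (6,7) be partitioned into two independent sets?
No (odd cycle of length 3: 4 -> 1 -> 7 -> 4)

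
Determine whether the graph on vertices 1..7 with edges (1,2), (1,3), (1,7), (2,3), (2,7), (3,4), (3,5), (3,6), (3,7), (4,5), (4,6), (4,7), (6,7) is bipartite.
No (odd cycle of length 3: 2 -> 1 -> 7 -> 2)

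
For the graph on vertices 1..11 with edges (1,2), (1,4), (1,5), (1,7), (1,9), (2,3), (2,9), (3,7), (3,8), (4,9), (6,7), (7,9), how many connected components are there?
3 (components: {1, 2, 3, 4, 5, 6, 7, 8, 9}, {10}, {11})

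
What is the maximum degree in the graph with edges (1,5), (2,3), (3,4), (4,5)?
2 (attained at vertices 3, 4, 5)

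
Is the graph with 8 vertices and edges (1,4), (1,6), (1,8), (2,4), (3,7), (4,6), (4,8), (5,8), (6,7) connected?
Yes (BFS from 1 visits [1, 4, 6, 8, 2, 7, 5, 3] — all 8 vertices reached)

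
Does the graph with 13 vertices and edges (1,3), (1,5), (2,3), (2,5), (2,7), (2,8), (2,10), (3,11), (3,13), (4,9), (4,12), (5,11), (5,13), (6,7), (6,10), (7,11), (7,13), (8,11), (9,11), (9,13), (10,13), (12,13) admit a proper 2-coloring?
Yes. Partition: {1, 2, 4, 6, 11, 13}, {3, 5, 7, 8, 9, 10, 12}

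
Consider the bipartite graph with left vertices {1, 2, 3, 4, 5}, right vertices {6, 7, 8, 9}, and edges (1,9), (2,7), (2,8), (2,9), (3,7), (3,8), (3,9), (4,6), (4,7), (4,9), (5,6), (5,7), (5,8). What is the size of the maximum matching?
4 (matching: (1,9), (2,8), (3,7), (4,6); upper bound min(|L|,|R|) = min(5,4) = 4)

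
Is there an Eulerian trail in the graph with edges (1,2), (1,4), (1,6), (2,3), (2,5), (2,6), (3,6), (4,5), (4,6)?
Yes (the graph is connected and exactly 2 vertices have odd degree: {1, 4}; any Eulerian path must start and end at those)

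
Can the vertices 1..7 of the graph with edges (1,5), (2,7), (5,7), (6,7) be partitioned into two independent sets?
Yes. Partition: {1, 3, 4, 7}, {2, 5, 6}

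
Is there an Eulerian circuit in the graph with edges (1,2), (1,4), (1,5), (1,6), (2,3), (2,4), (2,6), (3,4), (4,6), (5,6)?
Yes (the graph is connected and all 6 vertices have even degree)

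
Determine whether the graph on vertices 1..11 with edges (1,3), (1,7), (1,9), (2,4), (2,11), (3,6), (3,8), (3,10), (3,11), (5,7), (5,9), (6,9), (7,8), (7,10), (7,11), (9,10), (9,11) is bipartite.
Yes. Partition: {1, 4, 5, 6, 8, 10, 11}, {2, 3, 7, 9}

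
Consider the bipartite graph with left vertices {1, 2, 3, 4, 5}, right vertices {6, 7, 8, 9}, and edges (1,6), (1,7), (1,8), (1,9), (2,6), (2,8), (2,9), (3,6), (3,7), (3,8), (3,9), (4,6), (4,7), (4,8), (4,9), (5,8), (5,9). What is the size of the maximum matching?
4 (matching: (1,9), (2,8), (3,7), (4,6); upper bound min(|L|,|R|) = min(5,4) = 4)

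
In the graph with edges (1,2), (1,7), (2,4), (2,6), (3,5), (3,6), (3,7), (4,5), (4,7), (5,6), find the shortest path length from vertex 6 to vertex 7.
2 (path: 6 -> 3 -> 7, 2 edges)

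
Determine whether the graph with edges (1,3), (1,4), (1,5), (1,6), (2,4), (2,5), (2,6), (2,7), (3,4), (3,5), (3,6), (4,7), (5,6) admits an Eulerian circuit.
Yes (the graph is connected and all 7 vertices have even degree)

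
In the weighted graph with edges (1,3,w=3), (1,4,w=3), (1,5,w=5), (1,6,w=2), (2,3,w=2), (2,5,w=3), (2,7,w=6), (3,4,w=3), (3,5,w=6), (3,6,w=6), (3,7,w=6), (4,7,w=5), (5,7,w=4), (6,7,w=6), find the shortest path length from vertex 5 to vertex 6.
7 (path: 5 -> 1 -> 6; weights 5 + 2 = 7)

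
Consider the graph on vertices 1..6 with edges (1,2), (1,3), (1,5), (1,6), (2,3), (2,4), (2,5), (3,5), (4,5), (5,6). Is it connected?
Yes (BFS from 1 visits [1, 2, 3, 5, 6, 4] — all 6 vertices reached)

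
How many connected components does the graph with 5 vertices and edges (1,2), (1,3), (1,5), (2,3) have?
2 (components: {1, 2, 3, 5}, {4})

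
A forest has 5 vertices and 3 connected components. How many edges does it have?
2 (Each of the 3 component trees on V_i vertices has V_i - 1 edges; summing gives V - C = 5 - 3 = 2)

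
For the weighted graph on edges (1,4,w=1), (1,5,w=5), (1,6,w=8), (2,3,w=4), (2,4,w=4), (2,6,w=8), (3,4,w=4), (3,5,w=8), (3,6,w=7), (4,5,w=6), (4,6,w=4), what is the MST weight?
18 (MST edges: (1,4,w=1), (1,5,w=5), (2,3,w=4), (2,4,w=4), (4,6,w=4); sum of weights 1 + 5 + 4 + 4 + 4 = 18)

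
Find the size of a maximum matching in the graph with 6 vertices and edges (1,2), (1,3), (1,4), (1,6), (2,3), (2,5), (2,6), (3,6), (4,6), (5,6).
3 (matching: (1,4), (2,3), (5,6); upper bound floor(n/2) = floor(6/2) = 3)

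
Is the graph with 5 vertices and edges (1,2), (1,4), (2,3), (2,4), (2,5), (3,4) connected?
Yes (BFS from 1 visits [1, 2, 4, 3, 5] — all 5 vertices reached)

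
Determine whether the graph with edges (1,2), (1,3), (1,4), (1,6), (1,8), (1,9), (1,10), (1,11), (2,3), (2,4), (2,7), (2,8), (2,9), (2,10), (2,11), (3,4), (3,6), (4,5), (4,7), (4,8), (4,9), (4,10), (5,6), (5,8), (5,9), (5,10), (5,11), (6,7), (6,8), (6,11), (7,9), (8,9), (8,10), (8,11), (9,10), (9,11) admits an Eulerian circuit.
Yes (the graph is connected and all 11 vertices have even degree)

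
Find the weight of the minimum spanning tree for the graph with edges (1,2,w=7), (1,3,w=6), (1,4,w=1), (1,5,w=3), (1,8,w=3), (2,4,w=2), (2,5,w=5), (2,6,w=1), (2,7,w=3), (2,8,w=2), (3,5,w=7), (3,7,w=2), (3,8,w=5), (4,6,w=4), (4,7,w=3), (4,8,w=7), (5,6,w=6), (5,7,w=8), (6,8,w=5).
14 (MST edges: (1,4,w=1), (1,5,w=3), (2,4,w=2), (2,6,w=1), (2,7,w=3), (2,8,w=2), (3,7,w=2); sum of weights 1 + 3 + 2 + 1 + 3 + 2 + 2 = 14)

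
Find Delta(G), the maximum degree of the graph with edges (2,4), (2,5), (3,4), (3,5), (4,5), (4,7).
4 (attained at vertex 4)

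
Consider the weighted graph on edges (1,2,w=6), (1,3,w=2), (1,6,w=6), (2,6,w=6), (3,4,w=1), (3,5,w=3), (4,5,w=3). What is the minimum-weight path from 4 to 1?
3 (path: 4 -> 3 -> 1; weights 1 + 2 = 3)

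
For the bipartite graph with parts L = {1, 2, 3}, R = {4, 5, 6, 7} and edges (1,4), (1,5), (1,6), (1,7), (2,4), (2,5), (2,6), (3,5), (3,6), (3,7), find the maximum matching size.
3 (matching: (1,7), (2,6), (3,5); upper bound min(|L|,|R|) = min(3,4) = 3)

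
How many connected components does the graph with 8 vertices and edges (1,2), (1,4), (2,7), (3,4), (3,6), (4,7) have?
3 (components: {1, 2, 3, 4, 6, 7}, {5}, {8})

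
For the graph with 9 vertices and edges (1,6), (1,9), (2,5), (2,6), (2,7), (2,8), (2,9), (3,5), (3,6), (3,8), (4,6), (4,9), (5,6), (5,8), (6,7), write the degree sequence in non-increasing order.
[6, 5, 4, 3, 3, 3, 2, 2, 2] (degrees: deg(1)=2, deg(2)=5, deg(3)=3, deg(4)=2, deg(5)=4, deg(6)=6, deg(7)=2, deg(8)=3, deg(9)=3)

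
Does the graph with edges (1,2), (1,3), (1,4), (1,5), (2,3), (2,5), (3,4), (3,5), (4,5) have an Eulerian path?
Yes (the graph is connected and exactly 2 vertices have odd degree: {2, 4}; any Eulerian path must start and end at those)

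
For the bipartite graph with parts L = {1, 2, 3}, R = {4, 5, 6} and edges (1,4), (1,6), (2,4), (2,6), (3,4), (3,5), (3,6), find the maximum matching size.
3 (matching: (1,6), (2,4), (3,5); upper bound min(|L|,|R|) = min(3,3) = 3)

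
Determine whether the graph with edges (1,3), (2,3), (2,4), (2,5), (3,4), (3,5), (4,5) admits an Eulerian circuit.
No (4 vertices have odd degree: {1, 2, 4, 5}; Eulerian circuit requires 0)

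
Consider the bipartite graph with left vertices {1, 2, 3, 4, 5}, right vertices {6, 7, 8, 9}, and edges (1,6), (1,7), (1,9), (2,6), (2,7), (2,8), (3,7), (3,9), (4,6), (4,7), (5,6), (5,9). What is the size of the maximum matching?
4 (matching: (1,9), (2,8), (3,7), (4,6); upper bound min(|L|,|R|) = min(5,4) = 4)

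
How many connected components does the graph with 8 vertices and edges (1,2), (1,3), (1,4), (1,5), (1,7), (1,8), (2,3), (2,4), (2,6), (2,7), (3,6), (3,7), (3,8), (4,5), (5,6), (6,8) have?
1 (components: {1, 2, 3, 4, 5, 6, 7, 8})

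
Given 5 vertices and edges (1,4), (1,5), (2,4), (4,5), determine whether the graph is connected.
No, it has 2 components: {1, 2, 4, 5}, {3}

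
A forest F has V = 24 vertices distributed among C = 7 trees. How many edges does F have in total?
17 (Each of the 7 component trees on V_i vertices has V_i - 1 edges; summing gives V - C = 24 - 7 = 17)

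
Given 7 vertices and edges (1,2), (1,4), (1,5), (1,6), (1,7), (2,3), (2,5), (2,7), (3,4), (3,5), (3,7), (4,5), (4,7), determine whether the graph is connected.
Yes (BFS from 1 visits [1, 2, 4, 5, 6, 7, 3] — all 7 vertices reached)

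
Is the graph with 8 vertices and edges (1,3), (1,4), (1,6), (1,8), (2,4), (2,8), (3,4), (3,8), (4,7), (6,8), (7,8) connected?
No, it has 2 components: {1, 2, 3, 4, 6, 7, 8}, {5}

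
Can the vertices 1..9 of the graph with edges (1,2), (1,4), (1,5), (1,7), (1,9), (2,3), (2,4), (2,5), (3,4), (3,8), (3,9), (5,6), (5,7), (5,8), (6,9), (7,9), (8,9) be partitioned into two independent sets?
No (odd cycle of length 3: 9 -> 1 -> 7 -> 9)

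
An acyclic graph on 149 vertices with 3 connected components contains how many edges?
146 (Each of the 3 component trees on V_i vertices has V_i - 1 edges; summing gives V - C = 149 - 3 = 146)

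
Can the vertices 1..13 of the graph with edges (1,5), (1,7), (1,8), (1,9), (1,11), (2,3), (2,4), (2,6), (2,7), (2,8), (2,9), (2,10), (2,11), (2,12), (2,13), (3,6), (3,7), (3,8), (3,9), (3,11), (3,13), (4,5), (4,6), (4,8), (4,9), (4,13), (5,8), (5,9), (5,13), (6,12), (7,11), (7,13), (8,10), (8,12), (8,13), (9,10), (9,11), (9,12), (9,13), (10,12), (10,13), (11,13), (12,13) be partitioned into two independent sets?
No (odd cycle of length 3: 5 -> 1 -> 8 -> 5)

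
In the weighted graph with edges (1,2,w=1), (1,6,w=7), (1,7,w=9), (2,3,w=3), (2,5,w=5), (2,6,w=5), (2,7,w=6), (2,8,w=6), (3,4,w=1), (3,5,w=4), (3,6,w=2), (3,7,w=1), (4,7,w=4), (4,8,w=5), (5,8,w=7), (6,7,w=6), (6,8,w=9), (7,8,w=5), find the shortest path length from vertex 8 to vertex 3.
6 (path: 8 -> 7 -> 3; weights 5 + 1 = 6)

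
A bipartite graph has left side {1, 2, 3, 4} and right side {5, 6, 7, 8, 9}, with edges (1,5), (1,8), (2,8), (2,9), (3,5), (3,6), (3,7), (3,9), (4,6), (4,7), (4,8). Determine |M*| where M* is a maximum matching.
4 (matching: (1,8), (2,9), (3,7), (4,6); upper bound min(|L|,|R|) = min(4,5) = 4)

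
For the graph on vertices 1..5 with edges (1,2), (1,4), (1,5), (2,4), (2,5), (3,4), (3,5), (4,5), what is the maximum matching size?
2 (matching: (2,5), (3,4); upper bound floor(n/2) = floor(5/2) = 2)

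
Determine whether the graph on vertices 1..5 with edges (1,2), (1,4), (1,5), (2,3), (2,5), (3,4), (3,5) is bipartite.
No (odd cycle of length 3: 2 -> 1 -> 5 -> 2)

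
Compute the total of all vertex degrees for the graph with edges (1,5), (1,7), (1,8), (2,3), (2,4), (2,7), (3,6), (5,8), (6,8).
18 (handshake: sum of degrees = 2|E| = 2 x 9 = 18)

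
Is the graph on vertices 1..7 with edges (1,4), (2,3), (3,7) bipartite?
Yes. Partition: {1, 2, 5, 6, 7}, {3, 4}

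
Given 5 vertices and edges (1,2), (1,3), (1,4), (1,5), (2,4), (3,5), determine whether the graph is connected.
Yes (BFS from 1 visits [1, 2, 3, 4, 5] — all 5 vertices reached)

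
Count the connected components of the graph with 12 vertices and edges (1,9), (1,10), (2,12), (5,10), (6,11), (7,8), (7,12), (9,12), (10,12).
4 (components: {1, 2, 5, 7, 8, 9, 10, 12}, {3}, {4}, {6, 11})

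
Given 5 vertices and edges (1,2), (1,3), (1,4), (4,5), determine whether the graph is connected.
Yes (BFS from 1 visits [1, 2, 3, 4, 5] — all 5 vertices reached)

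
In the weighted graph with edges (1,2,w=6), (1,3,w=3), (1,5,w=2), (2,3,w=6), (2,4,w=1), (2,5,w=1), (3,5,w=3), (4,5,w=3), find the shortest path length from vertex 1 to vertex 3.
3 (path: 1 -> 3; weights 3 = 3)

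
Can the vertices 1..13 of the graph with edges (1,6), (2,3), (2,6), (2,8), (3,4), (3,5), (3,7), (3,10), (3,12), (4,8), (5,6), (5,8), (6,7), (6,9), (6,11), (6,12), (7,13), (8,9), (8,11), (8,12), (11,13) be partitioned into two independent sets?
Yes. Partition: {1, 2, 4, 5, 7, 9, 10, 11, 12}, {3, 6, 8, 13}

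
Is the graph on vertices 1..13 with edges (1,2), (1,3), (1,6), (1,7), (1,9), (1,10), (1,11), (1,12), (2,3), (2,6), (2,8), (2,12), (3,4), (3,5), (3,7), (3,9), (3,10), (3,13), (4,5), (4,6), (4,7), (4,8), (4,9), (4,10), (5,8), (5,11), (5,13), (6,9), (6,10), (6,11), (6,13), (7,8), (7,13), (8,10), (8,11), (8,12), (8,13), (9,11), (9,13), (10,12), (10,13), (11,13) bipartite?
No (odd cycle of length 3: 7 -> 1 -> 3 -> 7)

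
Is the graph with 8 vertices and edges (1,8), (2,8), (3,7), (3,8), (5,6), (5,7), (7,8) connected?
No, it has 2 components: {1, 2, 3, 5, 6, 7, 8}, {4}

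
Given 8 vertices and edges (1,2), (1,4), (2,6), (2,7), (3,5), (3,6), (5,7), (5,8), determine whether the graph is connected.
Yes (BFS from 1 visits [1, 2, 4, 6, 7, 3, 5, 8] — all 8 vertices reached)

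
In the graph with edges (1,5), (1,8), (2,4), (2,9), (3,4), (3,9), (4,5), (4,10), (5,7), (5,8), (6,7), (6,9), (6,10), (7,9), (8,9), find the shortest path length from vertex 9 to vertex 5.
2 (path: 9 -> 7 -> 5, 2 edges)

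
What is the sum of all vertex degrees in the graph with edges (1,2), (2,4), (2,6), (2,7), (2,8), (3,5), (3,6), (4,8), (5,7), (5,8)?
20 (handshake: sum of degrees = 2|E| = 2 x 10 = 20)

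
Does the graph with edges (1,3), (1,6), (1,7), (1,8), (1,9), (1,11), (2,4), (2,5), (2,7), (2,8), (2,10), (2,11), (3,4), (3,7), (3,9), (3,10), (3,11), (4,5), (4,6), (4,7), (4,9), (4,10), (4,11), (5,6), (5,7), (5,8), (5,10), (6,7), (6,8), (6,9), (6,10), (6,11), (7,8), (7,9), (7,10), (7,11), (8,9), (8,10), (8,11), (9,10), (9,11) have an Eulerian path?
Yes — and in fact it has an Eulerian circuit (the graph is connected and all 11 vertices have even degree)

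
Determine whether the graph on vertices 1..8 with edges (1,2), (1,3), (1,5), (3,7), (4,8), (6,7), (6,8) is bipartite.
Yes. Partition: {1, 7, 8}, {2, 3, 4, 5, 6}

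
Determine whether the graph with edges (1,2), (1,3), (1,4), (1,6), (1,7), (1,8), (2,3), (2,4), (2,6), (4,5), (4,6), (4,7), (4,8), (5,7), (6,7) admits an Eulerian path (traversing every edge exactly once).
Yes — and in fact it has an Eulerian circuit (the graph is connected and all 8 vertices have even degree)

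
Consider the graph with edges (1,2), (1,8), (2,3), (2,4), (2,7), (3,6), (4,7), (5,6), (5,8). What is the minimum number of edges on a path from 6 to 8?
2 (path: 6 -> 5 -> 8, 2 edges)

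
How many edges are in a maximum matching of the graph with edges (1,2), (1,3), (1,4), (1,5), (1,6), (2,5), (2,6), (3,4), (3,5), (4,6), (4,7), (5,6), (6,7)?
3 (matching: (1,6), (2,5), (4,7); upper bound floor(n/2) = floor(7/2) = 3)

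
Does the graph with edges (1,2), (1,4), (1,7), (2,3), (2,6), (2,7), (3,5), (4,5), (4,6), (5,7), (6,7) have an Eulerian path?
No (4 vertices have odd degree: {1, 4, 5, 6}; Eulerian path requires 0 or 2)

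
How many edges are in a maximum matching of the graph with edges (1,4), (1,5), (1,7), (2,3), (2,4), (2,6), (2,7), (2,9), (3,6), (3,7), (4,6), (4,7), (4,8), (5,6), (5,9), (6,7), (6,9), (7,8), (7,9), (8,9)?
4 (matching: (1,5), (2,6), (4,7), (8,9); upper bound floor(n/2) = floor(9/2) = 4)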